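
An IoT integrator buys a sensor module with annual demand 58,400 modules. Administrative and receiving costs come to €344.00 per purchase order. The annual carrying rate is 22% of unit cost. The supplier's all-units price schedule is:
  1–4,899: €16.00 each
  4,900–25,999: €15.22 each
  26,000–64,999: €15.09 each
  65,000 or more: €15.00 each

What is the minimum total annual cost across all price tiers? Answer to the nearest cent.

TC* ≈ €901,151.50

Holding cost per unit per year at price C is H = 0.22·C.
For each price level, check whether its EOQ is feasible; otherwise the best quantity at that price is the breakpoint.
EOQ at €16.00 = 3378.5 (feasible in tier 1): TC = 58,400×€16.00 + (58,400/3378.5)×344 + (3378.5/2)×0.22×€16.00 = €946,292.47.
EOQ at €15.22 = 3464.0 < 4900, so use break Q=4900: TC = 58,400×€15.22 + (58,400/4900.0)×344 + (4900.0/2)×0.22×€15.22 = €901,151.50.
EOQ at €15.09 = 3478.9 < 26000, so use break Q=26000: TC = 58,400×€15.09 + (58,400/26000.0)×344 + (26000.0/2)×0.22×€15.09 = €925,186.08.
EOQ at €15.00 = 3489.3 < 65000, so use break Q=65000: TC = 58,400×€15.00 + (58,400/65000.0)×344 + (65000.0/2)×0.22×€15.00 = €983,559.07.
Lowest total cost among the candidates is at Q = 4900.0.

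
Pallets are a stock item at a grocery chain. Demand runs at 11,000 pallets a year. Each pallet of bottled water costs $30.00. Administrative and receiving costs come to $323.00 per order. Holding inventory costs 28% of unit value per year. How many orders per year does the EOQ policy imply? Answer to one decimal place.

Holding cost H = 0.28 × $30.00 = $8.4000 per unit per year.
The optimal lot size = √(2DS/H) = √(2 × 11,000 × 323 / 8.4) ≈ 919.76.
Orders per year = D / Q* = 11,000 / 919.76 ≈ 11.960.

N ≈ 12.0 orders per year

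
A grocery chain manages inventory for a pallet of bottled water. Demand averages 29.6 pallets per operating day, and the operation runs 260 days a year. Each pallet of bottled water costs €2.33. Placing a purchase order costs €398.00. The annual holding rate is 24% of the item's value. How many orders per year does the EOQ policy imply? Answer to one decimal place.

N ≈ 2.3 orders per year

Annual demand D = 29.6 × 260 = 7,696.
Holding cost H = 0.24 × €2.33 = €0.5592 per unit per year.
EOQ = √(2DS/H) = √(2 × 7,696 × 398 / 0.5592) ≈ 3309.83.
Orders per year = D / Q* = 7,696 / 3309.83 ≈ 2.325.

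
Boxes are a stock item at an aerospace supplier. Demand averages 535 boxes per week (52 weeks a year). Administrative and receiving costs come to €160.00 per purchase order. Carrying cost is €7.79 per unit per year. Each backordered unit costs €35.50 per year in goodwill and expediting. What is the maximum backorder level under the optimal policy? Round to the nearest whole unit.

Annual demand D = 535 × 52 = 27,820.
With planned backorders, Q* = √(2DS/H) · √((H+B)/B).
√(2DS/H) = √(2 × 27,820 × 160 / 7.79) = 1069.018.
√((H+B)/B) = √((7.79+35.5)/35.5) = 1.1043.
Q* ≈ 1180.496.
S* = Q* · H/(H+B) = 1180.496 × 7.79/43.29 ≈ 212.429.

S* ≈ 212 boxes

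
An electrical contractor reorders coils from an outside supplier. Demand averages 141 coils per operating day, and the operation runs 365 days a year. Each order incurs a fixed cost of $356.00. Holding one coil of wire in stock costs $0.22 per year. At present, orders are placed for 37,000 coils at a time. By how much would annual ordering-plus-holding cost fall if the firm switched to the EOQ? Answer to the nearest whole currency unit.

Annual demand D = 141 × 365 = 51,465.
EOQ = √(2DS/H) = √(2 × 51,465 × 356 / 0.22) ≈ 12905.79.
Cost at Q* = (D/Q*)S + (Q*/2)H = √(2DSH) ≈ $2,839.27.
Cost at Q = 37,000: (51,465/37,000)×356 + (37,000/2)×0.22 = $495.18 + $4,070.00 = $4,565.18.
Excess = $4,565.18 − $2,839.27 = $1,725.90.

Extra cost ≈ $1,726 per year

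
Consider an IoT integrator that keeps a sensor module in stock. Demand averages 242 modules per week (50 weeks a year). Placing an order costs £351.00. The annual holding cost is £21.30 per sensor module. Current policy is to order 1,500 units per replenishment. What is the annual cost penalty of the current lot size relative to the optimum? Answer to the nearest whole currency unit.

Annual demand D = 242 × 50 = 12,100.
EOQ = √(2DS/H) = √(2 × 12,100 × 351 / 21.3) ≈ 631.50.
Cost at Q* = (D/Q*)S + (Q*/2)H = √(2DSH) ≈ £13,450.89.
Cost at Q = 1,500: (12,100/1,500)×351 + (1,500/2)×21.3 = £2,831.40 + £15,975.00 = £18,806.40.
Excess = £18,806.40 − £13,450.89 = £5,355.51.

Extra cost ≈ £5,356 per year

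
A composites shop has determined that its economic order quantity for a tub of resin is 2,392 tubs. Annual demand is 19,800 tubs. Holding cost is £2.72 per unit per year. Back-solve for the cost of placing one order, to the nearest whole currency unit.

Squaring Q* = √(2DS/H) gives Q*² = 2DS/H.
From Q* = √(2DS/H): S = Q*²H / (2D) = 2,392² × 2.72 / (2 × 19,800) = 393.0032.

S ≈ £393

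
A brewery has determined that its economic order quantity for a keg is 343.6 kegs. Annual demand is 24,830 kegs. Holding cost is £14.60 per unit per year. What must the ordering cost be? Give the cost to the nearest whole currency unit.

The basic EOQ model gives Q* = √(2DS/H); rearrange for the unknown.
From Q* = √(2DS/H): S = Q*²H / (2D) = 343.6² × 14.6 / (2 × 24,830) = 34.7098.

S ≈ £35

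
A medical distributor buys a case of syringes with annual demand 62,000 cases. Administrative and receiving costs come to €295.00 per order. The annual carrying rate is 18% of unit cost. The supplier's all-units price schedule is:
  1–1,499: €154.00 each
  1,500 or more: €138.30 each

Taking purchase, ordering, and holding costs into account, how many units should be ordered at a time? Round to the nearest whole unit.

Holding cost per unit per year at price C is H = 0.18·C.
Evaluate total cost at each tier's feasible EOQ or, if the EOQ is below the tier, at the tier's minimum quantity.
EOQ at €154.00 = 1148.7 (feasible in tier 1): TC = 62,000×€154.00 + (62,000/1148.7)×295 + (1148.7/2)×0.18×€154.00 = €9,579,843.33.
EOQ at €138.30 = 1212.2 < 1500, so use break Q=1500: TC = 62,000×€138.30 + (62,000/1500.0)×295 + (1500.0/2)×0.18×€138.30 = €8,605,463.83.
Lowest total cost is €8,605,463.83 at Q = 1500.0.

Q* ≈ 1,500 cases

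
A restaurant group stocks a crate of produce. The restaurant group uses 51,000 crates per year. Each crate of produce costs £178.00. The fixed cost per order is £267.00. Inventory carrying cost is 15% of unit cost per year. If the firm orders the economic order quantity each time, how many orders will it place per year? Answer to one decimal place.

Holding cost H = 0.15 × £178.00 = £26.7000 per unit per year.
EOQ = √(2DS/H) = √(2 × 51,000 × 267 / 26.7) ≈ 1009.95.
Orders per year = D / Q* = 51,000 / 1009.95 ≈ 50.498.

N ≈ 50.5 orders per year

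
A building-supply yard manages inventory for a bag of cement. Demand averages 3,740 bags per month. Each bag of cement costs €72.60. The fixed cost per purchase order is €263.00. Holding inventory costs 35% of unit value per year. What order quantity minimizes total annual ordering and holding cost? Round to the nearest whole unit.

Q* ≈ 964 bags

Annual demand D = 3,740 × 12 = 44,880.
Holding cost H = 0.35 × €72.60 = €25.4100 per unit per year.
EOQ = √(2DS / H) = √(2 × 44,880 × 263 / 25.41).
= √(23,606,880 / 25.41) = √929,038.961 ≈ 963.867.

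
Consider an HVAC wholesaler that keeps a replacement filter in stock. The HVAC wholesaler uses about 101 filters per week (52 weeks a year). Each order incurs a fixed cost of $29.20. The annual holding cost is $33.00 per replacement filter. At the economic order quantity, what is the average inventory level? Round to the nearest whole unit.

Annual demand D = 101 × 52 = 5,252.
Q* = √(2DS/H) = √(2 × 5,252 × 29.2 / 33) ≈ 96.41.
Average inventory = Q*/2 ≈ 96.41 / 2 = 48.204.

Average inventory ≈ 48 filters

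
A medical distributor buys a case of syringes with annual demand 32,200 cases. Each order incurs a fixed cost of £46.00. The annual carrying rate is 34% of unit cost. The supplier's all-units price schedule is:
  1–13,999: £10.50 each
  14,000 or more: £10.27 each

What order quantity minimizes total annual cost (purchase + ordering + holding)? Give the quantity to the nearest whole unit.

Q* ≈ 911 cases

Holding cost per unit per year at price C is H = 0.34·C.
Evaluate total cost at each tier's feasible EOQ or, if the EOQ is below the tier, at the tier's minimum quantity.
EOQ at £10.50 = 910.9 (feasible in tier 1): TC = 32,200×£10.50 + (32,200/910.9)×46 + (910.9/2)×0.34×£10.50 = £341,352.04.
EOQ at £10.27 = 921.1 < 14000, so use break Q=14000: TC = 32,200×£10.27 + (32,200/14000.0)×46 + (14000.0/2)×0.34×£10.27 = £355,242.40.
Lowest total cost is £341,352.04 at Q = 910.9.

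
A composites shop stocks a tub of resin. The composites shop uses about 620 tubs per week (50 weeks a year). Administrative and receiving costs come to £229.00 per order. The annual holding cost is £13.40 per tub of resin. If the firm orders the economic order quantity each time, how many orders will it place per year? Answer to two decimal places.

N ≈ 30.12 orders per year

Annual demand D = 620 × 50 = 31,000.
The optimal lot size = √(2DS/H) = √(2 × 31,000 × 229 / 13.4) ≈ 1029.35.
Orders per year = D / Q* = 31,000 / 1029.35 ≈ 30.116.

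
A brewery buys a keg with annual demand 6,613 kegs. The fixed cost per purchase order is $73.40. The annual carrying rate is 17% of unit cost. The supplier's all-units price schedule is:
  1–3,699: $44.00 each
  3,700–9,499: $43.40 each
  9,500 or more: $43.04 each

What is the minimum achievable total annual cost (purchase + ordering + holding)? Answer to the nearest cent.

Holding cost per unit per year at price C is H = 0.17·C.
For each price level, check whether its EOQ is feasible; otherwise the best quantity at that price is the breakpoint.
EOQ at $44.00 = 360.3 (feasible in tier 1): TC = 6,613×$44.00 + (6,613/360.3)×73.4 + (360.3/2)×0.17×$44.00 = $293,666.72.
EOQ at $43.40 = 362.7 < 3700, so use break Q=3700: TC = 6,613×$43.40 + (6,613/3700.0)×73.4 + (3700.0/2)×0.17×$43.40 = $300,784.69.
EOQ at $43.04 = 364.3 < 9500, so use break Q=9500: TC = 6,613×$43.04 + (6,613/9500.0)×73.4 + (9500.0/2)×0.17×$43.04 = $319,429.41.
Lowest total cost among the candidates is at Q = 360.3.

TC* ≈ $293,666.72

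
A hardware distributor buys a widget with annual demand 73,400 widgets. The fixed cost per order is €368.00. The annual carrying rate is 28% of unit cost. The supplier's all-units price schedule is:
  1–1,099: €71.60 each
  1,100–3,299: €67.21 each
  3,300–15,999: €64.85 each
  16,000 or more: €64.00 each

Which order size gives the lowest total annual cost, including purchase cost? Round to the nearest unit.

Q* ≈ 3,300 widgets

Holding cost per unit per year at price C is H = 0.28·C.
For each price level, check whether its EOQ is feasible; otherwise the best quantity at that price is the breakpoint.
Tier 1 (€71.60): EOQ = 1641.5 exceeds tier's upper bound 1099, so this tier is dominated.
EOQ at €67.21 = 1694.3 (feasible in tier 2): TC = 73,400×€67.21 + (73,400/1694.3)×368 + (1694.3/2)×0.28×€67.21 = €4,965,098.74.
EOQ at €64.85 = 1724.9 < 3300, so use break Q=3300: TC = 73,400×€64.85 + (73,400/3300.0)×368 + (3300.0/2)×0.28×€64.85 = €4,798,135.91.
EOQ at €64.00 = 1736.3 < 16000, so use break Q=16000: TC = 73,400×€64.00 + (73,400/16000.0)×368 + (16000.0/2)×0.28×€64.00 = €4,842,648.20.
Lowest total cost is €4,798,135.91 at Q = 3300.0.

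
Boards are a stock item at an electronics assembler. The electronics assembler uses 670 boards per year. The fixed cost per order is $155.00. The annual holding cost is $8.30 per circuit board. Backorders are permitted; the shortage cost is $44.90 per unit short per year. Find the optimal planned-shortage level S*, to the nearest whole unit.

S* ≈ 27 boards

With planned backorders, Q* = √(2DS/H) · √((H+B)/B).
√(2DS/H) = √(2 × 670 × 155 / 8.3) = 158.190.
√((H+B)/B) = √((8.3+44.9)/44.9) = 1.0885.
Q* ≈ 172.192.
S* = Q* · H/(H+B) = 172.192 × 8.3/53.2 ≈ 26.864.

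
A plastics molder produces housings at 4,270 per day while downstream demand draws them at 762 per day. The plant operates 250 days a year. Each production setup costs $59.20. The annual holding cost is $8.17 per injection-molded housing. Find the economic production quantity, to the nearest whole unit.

Q* ≈ 1,833 housings

Annual demand D = 762 × 250 = 190,500.
Production build-up factor (1 − d/p) = 1 − 762/4,270 = 0.8215.
Q* = √(2DS / (H(1 − d/p))) = √(2 × 190,500 × 59.2 / (8.17 × 0.8215)).
= √(22,555,200 / 6.712) ≈ 1833.143.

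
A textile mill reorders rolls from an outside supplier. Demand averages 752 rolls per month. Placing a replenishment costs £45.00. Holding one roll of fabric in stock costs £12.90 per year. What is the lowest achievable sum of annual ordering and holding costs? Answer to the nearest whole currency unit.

Annual demand D = 752 × 12 = 9,024.
The optimal lot size = √(2DS/H) = √(2 × 9,024 × 45 / 12.9) ≈ 250.91.
At Q*, ordering cost (D/Q*)S equals holding cost (Q*/2)H, each = √(DSH/2).
Minimum total = √(2DSH) = √(2 × 9,024 × 45 × 12.9) ≈ 3236.798.

TC* ≈ £3,237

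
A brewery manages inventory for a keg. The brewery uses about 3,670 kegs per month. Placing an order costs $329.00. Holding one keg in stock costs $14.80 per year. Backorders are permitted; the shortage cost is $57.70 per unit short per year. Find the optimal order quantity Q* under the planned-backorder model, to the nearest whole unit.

Annual demand D = 3,670 × 12 = 44,040.
With planned backorders, Q* = √(2DS/H) · √((H+B)/B).
√(2DS/H) = √(2 × 44,040 × 329 / 14.8) = 1399.284.
√((H+B)/B) = √((14.8+57.7)/57.7) = 1.1209.
Q* ≈ 1568.508.

Q* ≈ 1,569 kegs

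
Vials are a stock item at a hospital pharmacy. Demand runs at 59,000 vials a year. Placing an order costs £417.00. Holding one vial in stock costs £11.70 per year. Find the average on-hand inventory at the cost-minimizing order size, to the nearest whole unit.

Average inventory ≈ 1,025 vials

The optimal lot size = √(2DS/H) = √(2 × 59,000 × 417 / 11.7) ≈ 2050.77.
Average inventory = Q*/2 ≈ 2050.77 / 2 = 1025.383.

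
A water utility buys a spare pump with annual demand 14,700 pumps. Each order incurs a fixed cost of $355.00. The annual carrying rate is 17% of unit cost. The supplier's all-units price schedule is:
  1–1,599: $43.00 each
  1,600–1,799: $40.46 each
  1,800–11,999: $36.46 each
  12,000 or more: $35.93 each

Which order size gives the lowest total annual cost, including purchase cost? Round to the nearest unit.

Q* ≈ 1,800 pumps

Holding cost per unit per year at price C is H = 0.17·C.
Candidates are each tier's EOQ (if it falls in that tier) and each price-break quantity.
EOQ at $43.00 = 1194.9 (feasible in tier 1): TC = 14,700×$43.00 + (14,700/1194.9)×355 + (1194.9/2)×0.17×$43.00 = $640,834.67.
EOQ at $40.46 = 1231.8 < 1600, so use break Q=1600: TC = 14,700×$40.46 + (14,700/1600.0)×355 + (1600.0/2)×0.17×$40.46 = $603,526.12.
EOQ at $36.46 = 1297.6 < 1800, so use break Q=1800: TC = 14,700×$36.46 + (14,700/1800.0)×355 + (1800.0/2)×0.17×$36.46 = $544,439.55.
EOQ at $35.93 = 1307.2 < 12000, so use break Q=12000: TC = 14,700×$35.93 + (14,700/12000.0)×355 + (12000.0/2)×0.17×$35.93 = $565,254.47.
Lowest total cost is $544,439.55 at Q = 1800.0.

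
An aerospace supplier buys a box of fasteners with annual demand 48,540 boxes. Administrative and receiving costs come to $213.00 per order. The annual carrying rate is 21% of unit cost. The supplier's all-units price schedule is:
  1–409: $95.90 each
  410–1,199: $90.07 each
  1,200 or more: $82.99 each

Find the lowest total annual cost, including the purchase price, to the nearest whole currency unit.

Holding cost per unit per year at price C is H = 0.21·C.
For each price level, check whether its EOQ is feasible; otherwise the best quantity at that price is the breakpoint.
Tier 1 ($95.90): EOQ = 1013.3 exceeds tier's upper bound 409, so this tier is dominated.
EOQ at $90.07 = 1045.6 (feasible in tier 2): TC = 48,540×$90.07 + (48,540/1045.6)×213 + (1045.6/2)×0.21×$90.07 = $4,391,774.53.
EOQ at $82.99 = 1089.3 < 1200, so use break Q=1200: TC = 48,540×$82.99 + (48,540/1200.0)×213 + (1200.0/2)×0.21×$82.99 = $4,047,407.19.
Lowest total cost among the candidates is at Q = 1200.0.

TC* ≈ $4,047,407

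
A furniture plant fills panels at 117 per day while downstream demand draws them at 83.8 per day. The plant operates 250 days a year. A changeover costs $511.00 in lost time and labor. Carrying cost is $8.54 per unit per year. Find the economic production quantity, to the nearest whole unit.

Annual demand D = 83.8 × 250 = 20,950.
Production build-up factor (1 − d/p) = 1 − 83.8/117 = 0.2838.
Q* = √(2DS / (H(1 − d/p))) = √(2 × 20,950 × 511 / (8.54 × 0.2838)).
= √(21,410,900 / 2.4233) ≈ 2972.435.

Q* ≈ 2,972 panels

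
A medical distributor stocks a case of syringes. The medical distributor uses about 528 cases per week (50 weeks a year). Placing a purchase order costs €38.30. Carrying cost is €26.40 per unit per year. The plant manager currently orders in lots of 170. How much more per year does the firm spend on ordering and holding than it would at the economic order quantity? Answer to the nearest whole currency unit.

Extra cost ≈ €885 per year

Annual demand D = 528 × 50 = 26,400.
EOQ = √(2DS/H) = √(2 × 26,400 × 38.3 / 26.4) ≈ 276.77.
Cost at Q* = (D/Q*)S + (Q*/2)H = √(2DSH) ≈ €7,306.65.
Cost at Q = 170: (26,400/170)×38.3 + (170/2)×26.4 = €5,947.76 + €2,244.00 = €8,191.76.
Excess = €8,191.76 − €7,306.65 = €885.11.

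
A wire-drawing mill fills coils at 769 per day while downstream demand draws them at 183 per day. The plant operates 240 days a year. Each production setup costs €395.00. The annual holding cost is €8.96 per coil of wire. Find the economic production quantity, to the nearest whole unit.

Q* ≈ 2,254 coils

Annual demand D = 183 × 240 = 43,920.
Production build-up factor (1 − d/p) = 1 − 183/769 = 0.7620.
Q* = √(2DS / (H(1 − d/p))) = √(2 × 43,920 × 395 / (8.96 × 0.7620)).
= √(34,696,800 / 6.8278) ≈ 2254.266.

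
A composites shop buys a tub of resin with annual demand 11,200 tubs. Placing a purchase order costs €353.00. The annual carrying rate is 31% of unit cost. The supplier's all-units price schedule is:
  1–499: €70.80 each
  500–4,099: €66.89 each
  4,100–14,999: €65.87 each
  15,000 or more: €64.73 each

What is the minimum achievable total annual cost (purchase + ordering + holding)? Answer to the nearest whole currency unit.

TC* ≈ €761,973

Holding cost per unit per year at price C is H = 0.31·C.
Evaluate total cost at each tier's feasible EOQ or, if the EOQ is below the tier, at the tier's minimum quantity.
Tier 1 (€70.80): EOQ = 600.2 exceeds tier's upper bound 499, so this tier is dominated.
EOQ at €66.89 = 617.5 (feasible in tier 2): TC = 11,200×€66.89 + (11,200/617.5)×353 + (617.5/2)×0.31×€66.89 = €761,972.80.
EOQ at €65.87 = 622.3 < 4100, so use break Q=4100: TC = 11,200×€65.87 + (11,200/4100.0)×353 + (4100.0/2)×0.31×€65.87 = €780,568.68.
EOQ at €64.73 = 627.7 < 15000, so use break Q=15000: TC = 11,200×€64.73 + (11,200/15000.0)×353 + (15000.0/2)×0.31×€64.73 = €875,736.82.
Lowest total cost among the candidates is at Q = 617.5.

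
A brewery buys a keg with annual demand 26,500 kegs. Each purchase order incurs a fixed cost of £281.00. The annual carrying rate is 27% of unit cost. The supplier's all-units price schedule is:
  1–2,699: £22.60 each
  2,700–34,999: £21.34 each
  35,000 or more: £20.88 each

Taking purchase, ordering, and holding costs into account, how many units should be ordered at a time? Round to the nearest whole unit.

Q* ≈ 2,700 kegs

Holding cost per unit per year at price C is H = 0.27·C.
Evaluate total cost at each tier's feasible EOQ or, if the EOQ is below the tier, at the tier's minimum quantity.
EOQ at £22.60 = 1562.3 (feasible in tier 1): TC = 26,500×£22.60 + (26,500/1562.3)×281 + (1562.3/2)×0.27×£22.60 = £608,432.95.
EOQ at £21.34 = 1607.7 < 2700, so use break Q=2700: TC = 26,500×£21.34 + (26,500/2700.0)×281 + (2700.0/2)×0.27×£21.34 = £576,046.39.
EOQ at £20.88 = 1625.3 < 35000, so use break Q=35000: TC = 26,500×£20.88 + (26,500/35000.0)×281 + (35000.0/2)×0.27×£20.88 = £652,190.76.
Lowest total cost is £576,046.39 at Q = 2700.0.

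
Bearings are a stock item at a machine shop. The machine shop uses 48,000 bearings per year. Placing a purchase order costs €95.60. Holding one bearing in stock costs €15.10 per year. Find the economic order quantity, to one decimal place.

Q* ≈ 779.6 bearings

EOQ = √(2DS / H) = √(2 × 48,000 × 95.6 / 15.1).
= √(9,177,600 / 15.1) = √607,788.0795 ≈ 779.608.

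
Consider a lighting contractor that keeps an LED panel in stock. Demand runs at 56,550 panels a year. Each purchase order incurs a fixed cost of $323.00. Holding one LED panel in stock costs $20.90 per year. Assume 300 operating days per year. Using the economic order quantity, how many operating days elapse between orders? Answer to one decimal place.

T ≈ 7.0 days

Q* = √(2DS/H) = √(2 × 56,550 × 323 / 20.9) ≈ 1322.09.
Cycle time = Q*/D × 300 = 1322.09 / 56,550 × 300 ≈ 7.014 days.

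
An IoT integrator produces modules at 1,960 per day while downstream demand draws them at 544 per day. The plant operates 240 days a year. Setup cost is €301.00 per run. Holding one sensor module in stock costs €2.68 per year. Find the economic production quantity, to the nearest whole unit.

Annual demand D = 544 × 240 = 130,560.
Production build-up factor (1 − d/p) = 1 − 544/1,960 = 0.7224.
Q* = √(2DS / (H(1 − d/p))) = √(2 × 130,560 × 301 / (2.68 × 0.7224)).
= √(78,597,120 / 1.9362) ≈ 6371.363.

Q* ≈ 6,371 modules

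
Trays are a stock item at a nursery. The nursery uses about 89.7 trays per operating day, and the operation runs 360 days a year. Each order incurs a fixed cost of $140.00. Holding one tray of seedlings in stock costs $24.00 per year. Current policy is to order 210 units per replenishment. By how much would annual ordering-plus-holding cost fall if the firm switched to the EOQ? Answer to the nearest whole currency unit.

Annual demand D = 89.7 × 360 = 32,292.
EOQ = √(2DS/H) = √(2 × 32,292 × 140 / 24) ≈ 613.79.
Cost at Q* = (D/Q*)S + (Q*/2)H = √(2DSH) ≈ $14,731.00.
Cost at Q = 210: (32,292/210)×140 + (210/2)×24 = $21,528.00 + $2,520.00 = $24,048.00.
Excess = $24,048.00 − $14,731.00 = $9,317.00.

Extra cost ≈ $9,317 per year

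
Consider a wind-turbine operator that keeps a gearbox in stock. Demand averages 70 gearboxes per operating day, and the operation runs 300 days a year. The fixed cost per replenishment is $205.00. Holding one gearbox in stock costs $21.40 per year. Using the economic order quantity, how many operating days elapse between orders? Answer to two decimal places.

T ≈ 9.06 days

Annual demand D = 70 × 300 = 21,000.
The optimal lot size = √(2DS/H) = √(2 × 21,000 × 205 / 21.4) ≈ 634.30.
Cycle time = Q*/D × 300 = 634.30 / 21,000 × 300 ≈ 9.061 days.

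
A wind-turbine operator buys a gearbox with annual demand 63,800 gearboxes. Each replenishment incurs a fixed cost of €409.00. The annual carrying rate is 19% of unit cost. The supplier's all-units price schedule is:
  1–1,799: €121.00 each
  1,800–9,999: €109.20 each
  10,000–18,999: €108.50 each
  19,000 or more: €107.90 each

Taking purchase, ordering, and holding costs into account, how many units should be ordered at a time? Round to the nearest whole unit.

Holding cost per unit per year at price C is H = 0.19·C.
Candidates are each tier's EOQ (if it falls in that tier) and each price-break quantity.
EOQ at €121.00 = 1506.7 (feasible in tier 1): TC = 63,800×€121.00 + (63,800/1506.7)×409 + (1506.7/2)×0.19×€121.00 = €7,754,438.29.
EOQ at €109.20 = 1586.0 < 1800, so use break Q=1800: TC = 63,800×€109.20 + (63,800/1800.0)×409 + (1800.0/2)×0.19×€109.20 = €7,000,129.98.
EOQ at €108.50 = 1591.1 < 10000, so use break Q=10000: TC = 63,800×€108.50 + (63,800/10000.0)×409 + (10000.0/2)×0.19×€108.50 = €7,027,984.42.
EOQ at €107.90 = 1595.5 < 19000, so use break Q=19000: TC = 63,800×€107.90 + (63,800/19000.0)×409 + (19000.0/2)×0.19×€107.90 = €7,080,152.88.
Lowest total cost is €7,000,129.98 at Q = 1800.0.

Q* ≈ 1,800 gearboxes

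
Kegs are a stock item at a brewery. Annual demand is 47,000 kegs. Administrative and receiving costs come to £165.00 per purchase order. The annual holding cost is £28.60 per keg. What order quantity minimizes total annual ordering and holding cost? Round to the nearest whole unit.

EOQ = √(2DS / H) = √(2 × 47,000 × 165 / 28.6).
= √(15,510,000 / 28.6) = √542,307.6923 ≈ 736.415.

Q* ≈ 736 kegs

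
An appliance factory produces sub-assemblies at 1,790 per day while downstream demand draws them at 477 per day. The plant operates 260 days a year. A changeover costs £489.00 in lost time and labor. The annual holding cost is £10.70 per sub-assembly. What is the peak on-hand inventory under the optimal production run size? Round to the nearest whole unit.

I_max ≈ 2,884 sub-assemblies

Annual demand D = 477 × 260 = 124,020.
Production build-up factor (1 − d/p) = 1 − 477/1,790 = 0.7335.
Q* = √(2DS / (H(1 − d/p))) = √(2 × 124,020 × 489 / (10.7 × 0.7335)).
= √(121,291,560 / 7.8487) ≈ 3931.131.
Maximum inventory = Q*(1 − d/p) = 3931.131 × 0.7335 ≈ 2883.562.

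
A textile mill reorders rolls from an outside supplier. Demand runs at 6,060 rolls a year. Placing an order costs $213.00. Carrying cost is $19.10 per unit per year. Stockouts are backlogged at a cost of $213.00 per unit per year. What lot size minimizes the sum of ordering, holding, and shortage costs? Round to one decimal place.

Q* ≈ 383.8 rolls

With planned backorders, Q* = √(2DS/H) · √((H+B)/B).
√(2DS/H) = √(2 × 6,060 × 213 / 19.1) = 367.641.
√((H+B)/B) = √((19.1+213)/213) = 1.0439.
Q* ≈ 383.771.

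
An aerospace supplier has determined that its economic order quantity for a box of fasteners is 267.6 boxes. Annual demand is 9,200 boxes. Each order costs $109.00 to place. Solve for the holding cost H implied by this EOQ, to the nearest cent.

The basic EOQ model gives Q* = √(2DS/H); rearrange for the unknown.
From Q* = √(2DS/H): H = 2DS / Q*² = 2 × 9,200 × 109 / 267.6² = 28.0074.

H ≈ $28.01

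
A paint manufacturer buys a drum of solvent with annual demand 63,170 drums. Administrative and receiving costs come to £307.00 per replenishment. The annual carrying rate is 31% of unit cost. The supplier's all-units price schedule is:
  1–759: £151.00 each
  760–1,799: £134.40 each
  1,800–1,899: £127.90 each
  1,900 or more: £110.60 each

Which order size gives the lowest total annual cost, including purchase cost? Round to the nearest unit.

Holding cost per unit per year at price C is H = 0.31·C.
Evaluate total cost at each tier's feasible EOQ or, if the EOQ is below the tier, at the tier's minimum quantity.
Tier 1 (£151.00): EOQ = 910.3 exceeds tier's upper bound 759, so this tier is dominated.
EOQ at £134.40 = 964.8 (feasible in tier 2): TC = 63,170×£134.40 + (63,170/964.8)×307 + (964.8/2)×0.31×£134.40 = £8,530,247.45.
EOQ at £127.90 = 989.1 < 1800, so use break Q=1800: TC = 63,170×£127.90 + (63,170/1800.0)×307 + (1800.0/2)×0.31×£127.90 = £8,125,901.09.
EOQ at £110.60 = 1063.6 < 1900, so use break Q=1900: TC = 63,170×£110.60 + (63,170/1900.0)×307 + (1900.0/2)×0.31×£110.60 = £7,029,380.64.
Lowest total cost is £7,029,380.64 at Q = 1900.0.

Q* ≈ 1,900 drums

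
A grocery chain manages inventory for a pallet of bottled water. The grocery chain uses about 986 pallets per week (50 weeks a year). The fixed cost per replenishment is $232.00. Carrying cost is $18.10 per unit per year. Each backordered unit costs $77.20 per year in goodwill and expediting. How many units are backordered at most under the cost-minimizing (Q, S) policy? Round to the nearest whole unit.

Annual demand D = 986 × 50 = 49,300.
With planned backorders, Q* = √(2DS/H) · √((H+B)/B).
√(2DS/H) = √(2 × 49,300 × 232 / 18.1) = 1124.199.
√((H+B)/B) = √((18.1+77.2)/77.2) = 1.1111.
Q* ≈ 1249.053.
S* = Q* · H/(H+B) = 1249.053 × 18.1/95.3 ≈ 237.228.

S* ≈ 237 pallets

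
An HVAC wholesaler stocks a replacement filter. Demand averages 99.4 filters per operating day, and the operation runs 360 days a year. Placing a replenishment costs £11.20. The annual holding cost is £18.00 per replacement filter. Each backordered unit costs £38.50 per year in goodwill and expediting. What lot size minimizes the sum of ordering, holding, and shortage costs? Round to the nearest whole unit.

Q* ≈ 256 filters

Annual demand D = 99.4 × 360 = 35,784.
With planned backorders, Q* = √(2DS/H) · √((H+B)/B).
√(2DS/H) = √(2 × 35,784 × 11.2 / 18) = 211.024.
√((H+B)/B) = √((18+38.5)/38.5) = 1.2114.
Q* ≈ 255.638.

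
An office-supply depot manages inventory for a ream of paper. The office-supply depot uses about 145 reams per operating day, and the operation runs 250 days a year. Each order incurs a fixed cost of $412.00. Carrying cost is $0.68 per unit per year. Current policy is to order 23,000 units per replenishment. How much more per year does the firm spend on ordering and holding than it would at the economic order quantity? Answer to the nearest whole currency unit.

Extra cost ≈ $3,963 per year

Annual demand D = 145 × 250 = 36,250.
EOQ = √(2DS/H) = √(2 × 36,250 × 412 / 0.68) ≈ 6627.70.
Cost at Q* = (D/Q*)S + (Q*/2)H = √(2DSH) ≈ $4,506.84.
Cost at Q = 23,000: (36,250/23,000)×412 + (23,000/2)×0.68 = $649.35 + $7,820.00 = $8,469.35.
Excess = $8,469.35 − $4,506.84 = $3,962.51.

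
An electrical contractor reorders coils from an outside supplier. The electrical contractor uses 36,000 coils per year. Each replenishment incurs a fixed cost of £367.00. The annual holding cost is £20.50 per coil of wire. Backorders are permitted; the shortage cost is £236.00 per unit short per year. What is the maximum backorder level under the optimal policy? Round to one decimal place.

With planned backorders, Q* = √(2DS/H) · √((H+B)/B).
√(2DS/H) = √(2 × 36,000 × 367 / 20.5) = 1135.331.
√((H+B)/B) = √((20.5+236)/236) = 1.0425.
Q* ≈ 1183.614.
S* = Q* · H/(H+B) = 1183.614 × 20.5/256.5 ≈ 94.597.

S* ≈ 94.6 coils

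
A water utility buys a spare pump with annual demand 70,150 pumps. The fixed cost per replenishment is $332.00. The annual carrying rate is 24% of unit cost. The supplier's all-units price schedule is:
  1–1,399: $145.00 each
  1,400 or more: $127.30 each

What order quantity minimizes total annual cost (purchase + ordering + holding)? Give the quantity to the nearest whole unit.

Holding cost per unit per year at price C is H = 0.24·C.
For each price level, check whether its EOQ is feasible; otherwise the best quantity at that price is the breakpoint.
EOQ at $145.00 = 1156.9 (feasible in tier 1): TC = 70,150×$145.00 + (70,150/1156.9)×332 + (1156.9/2)×0.24×$145.00 = $10,212,011.27.
EOQ at $127.30 = 1234.7 < 1400, so use break Q=1400: TC = 70,150×$127.30 + (70,150/1400.0)×332 + (1400.0/2)×0.24×$127.30 = $8,968,116.97.
Lowest total cost is $8,968,116.97 at Q = 1400.0.

Q* ≈ 1,400 pumps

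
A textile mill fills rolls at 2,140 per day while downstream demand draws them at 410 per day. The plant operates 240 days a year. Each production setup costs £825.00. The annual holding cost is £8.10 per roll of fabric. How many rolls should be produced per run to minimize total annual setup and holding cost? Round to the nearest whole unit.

Q* ≈ 4,979 rolls

Annual demand D = 410 × 240 = 98,400.
Production build-up factor (1 − d/p) = 1 − 410/2,140 = 0.8084.
Q* = √(2DS / (H(1 − d/p))) = √(2 × 98,400 × 825 / (8.1 × 0.8084)).
= √(162,360,000 / 6.5481) ≈ 4979.444.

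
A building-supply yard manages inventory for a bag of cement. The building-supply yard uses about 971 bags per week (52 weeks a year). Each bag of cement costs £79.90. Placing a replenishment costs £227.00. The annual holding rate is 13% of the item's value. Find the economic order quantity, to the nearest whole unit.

Q* ≈ 1,486 bags

Annual demand D = 971 × 52 = 50,492.
Holding cost H = 0.13 × £79.90 = £10.3870 per unit per year.
EOQ = √(2DS / H) = √(2 × 50,492 × 227 / 10.387).
= √(22,923,368 / 10.387) = √2,206,928.6608 ≈ 1485.574.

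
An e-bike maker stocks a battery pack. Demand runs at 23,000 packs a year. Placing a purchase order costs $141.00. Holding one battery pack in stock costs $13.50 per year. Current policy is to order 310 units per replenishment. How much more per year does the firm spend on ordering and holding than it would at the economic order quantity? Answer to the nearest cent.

Extra cost ≈ $3,196.39 per year

EOQ = √(2DS/H) = √(2 × 23,000 × 141 / 13.5) ≈ 693.14.
Cost at Q* = (D/Q*)S + (Q*/2)H = √(2DSH) ≈ $9,357.40.
Cost at Q = 310: (23,000/310)×141 + (310/2)×13.5 = $10,461.29 + $2,092.50 = $12,553.79.
Excess = $12,553.79 − $9,357.40 = $3,196.39.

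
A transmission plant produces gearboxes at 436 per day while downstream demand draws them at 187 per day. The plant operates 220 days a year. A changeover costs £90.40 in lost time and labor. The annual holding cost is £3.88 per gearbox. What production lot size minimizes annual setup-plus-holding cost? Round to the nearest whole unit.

Annual demand D = 187 × 220 = 41,140.
Production build-up factor (1 − d/p) = 1 − 187/436 = 0.5711.
Q* = √(2DS / (H(1 − d/p))) = √(2 × 41,140 × 90.4 / (3.88 × 0.5711)).
= √(7,438,112 / 2.2159) ≈ 1832.142.

Q* ≈ 1,832 gearboxes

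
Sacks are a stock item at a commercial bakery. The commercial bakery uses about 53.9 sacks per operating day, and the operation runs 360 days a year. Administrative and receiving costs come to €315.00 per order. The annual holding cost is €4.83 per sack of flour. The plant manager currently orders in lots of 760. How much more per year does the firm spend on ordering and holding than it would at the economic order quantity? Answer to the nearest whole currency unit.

Annual demand D = 53.9 × 360 = 19,404.
EOQ = √(2DS/H) = √(2 × 19,404 × 315 / 4.83) ≈ 1590.90.
Cost at Q* = (D/Q*)S + (Q*/2)H = √(2DSH) ≈ €7,684.04.
Cost at Q = 760: (19,404/760)×315 + (760/2)×4.83 = €8,042.45 + €1,835.40 = €9,877.85.
Excess = €9,877.85 − €7,684.04 = €2,193.81.

Extra cost ≈ €2,194 per year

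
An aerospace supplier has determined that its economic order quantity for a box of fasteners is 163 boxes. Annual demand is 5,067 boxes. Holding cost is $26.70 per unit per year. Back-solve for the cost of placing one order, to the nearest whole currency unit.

S ≈ $70

Squaring Q* = √(2DS/H) gives Q*² = 2DS/H.
From Q* = √(2DS/H): S = Q*²H / (2D) = 163² × 26.7 / (2 × 5,067) = 70.0012.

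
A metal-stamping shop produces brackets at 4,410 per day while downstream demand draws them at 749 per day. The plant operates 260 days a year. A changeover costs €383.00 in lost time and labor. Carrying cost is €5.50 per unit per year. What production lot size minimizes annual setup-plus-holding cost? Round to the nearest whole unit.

Q* ≈ 5,716 brackets

Annual demand D = 749 × 260 = 194,740.
Production build-up factor (1 − d/p) = 1 − 749/4,410 = 0.8302.
Q* = √(2DS / (H(1 − d/p))) = √(2 × 194,740 × 383 / (5.5 × 0.8302)).
= √(149,170,840 / 4.5659) ≈ 5715.840.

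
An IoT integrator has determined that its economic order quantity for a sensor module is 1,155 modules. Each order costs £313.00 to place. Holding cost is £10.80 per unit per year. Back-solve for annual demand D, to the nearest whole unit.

Invert the EOQ relation Q*² = 2DS/H.
From Q* = √(2DS/H): D = Q*²H / (2S) = 1,155² × 10.8 / (2 × 313) = 23015.128.

D ≈ 23,015 modules per year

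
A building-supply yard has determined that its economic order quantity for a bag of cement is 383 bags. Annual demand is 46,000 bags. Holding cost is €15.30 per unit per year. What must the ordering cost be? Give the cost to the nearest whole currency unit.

Invert the EOQ relation Q*² = 2DS/H.
From Q* = √(2DS/H): S = Q*²H / (2D) = 383² × 15.3 / (2 × 46,000) = 24.3950.

S ≈ €24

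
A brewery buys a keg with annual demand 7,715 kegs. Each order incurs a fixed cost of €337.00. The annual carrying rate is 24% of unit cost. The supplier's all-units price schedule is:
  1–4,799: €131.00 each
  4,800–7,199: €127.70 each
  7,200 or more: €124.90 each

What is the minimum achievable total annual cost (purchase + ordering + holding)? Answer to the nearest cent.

TC* ≈ €1,023,451.13

Holding cost per unit per year at price C is H = 0.24·C.
Evaluate total cost at each tier's feasible EOQ or, if the EOQ is below the tier, at the tier's minimum quantity.
EOQ at €131.00 = 406.7 (feasible in tier 1): TC = 7,715×€131.00 + (7,715/406.7)×337 + (406.7/2)×0.24×€131.00 = €1,023,451.13.
EOQ at €127.70 = 411.9 < 4800, so use break Q=4800: TC = 7,715×€127.70 + (7,715/4800.0)×337 + (4800.0/2)×0.24×€127.70 = €1,059,302.36.
EOQ at €124.90 = 416.5 < 7200, so use break Q=7200: TC = 7,715×€124.90 + (7,715/7200.0)×337 + (7200.0/2)×0.24×€124.90 = €1,071,878.20.
Lowest total cost among the candidates is at Q = 406.7.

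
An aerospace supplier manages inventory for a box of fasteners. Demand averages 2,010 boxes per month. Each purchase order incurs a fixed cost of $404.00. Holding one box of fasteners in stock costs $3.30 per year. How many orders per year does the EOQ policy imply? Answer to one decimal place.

Annual demand D = 2,010 × 12 = 24,120.
EOQ = √(2DS/H) = √(2 × 24,120 × 404 / 3.3) ≈ 2430.17.
Orders per year = D / Q* = 24,120 / 2430.17 ≈ 9.925.

N ≈ 9.9 orders per year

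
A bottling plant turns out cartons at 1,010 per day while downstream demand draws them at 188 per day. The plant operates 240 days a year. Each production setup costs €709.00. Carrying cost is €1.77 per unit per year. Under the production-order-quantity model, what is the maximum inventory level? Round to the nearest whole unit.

Annual demand D = 188 × 240 = 45,120.
Production build-up factor (1 − d/p) = 1 − 188/1,010 = 0.8139.
Q* = √(2DS / (H(1 − d/p))) = √(2 × 45,120 × 709 / (1.77 × 0.8139)).
= √(63,980,160 / 1.4405) ≈ 6664.396.
Maximum inventory = Q*(1 − d/p) = 6664.396 × 0.8139 ≈ 5423.895.

I_max ≈ 5,424 cartons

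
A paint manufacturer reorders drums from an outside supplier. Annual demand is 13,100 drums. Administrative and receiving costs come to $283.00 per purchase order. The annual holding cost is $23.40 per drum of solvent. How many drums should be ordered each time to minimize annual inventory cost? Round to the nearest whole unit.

Q* ≈ 563 drums

EOQ = √(2DS / H) = √(2 × 13,100 × 283 / 23.4).
= √(7,414,600 / 23.4) = √316,863.2479 ≈ 562.906.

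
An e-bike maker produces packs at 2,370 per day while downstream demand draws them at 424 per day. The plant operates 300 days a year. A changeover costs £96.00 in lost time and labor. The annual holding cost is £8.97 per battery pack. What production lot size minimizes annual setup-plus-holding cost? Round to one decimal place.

Annual demand D = 424 × 300 = 127,200.
Production build-up factor (1 − d/p) = 1 − 424/2,370 = 0.8211.
Q* = √(2DS / (H(1 − d/p))) = √(2 × 127,200 × 96 / (8.97 × 0.8211)).
= √(24,422,400 / 7.3652) ≈ 1820.961.

Q* ≈ 1,821.0 packs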